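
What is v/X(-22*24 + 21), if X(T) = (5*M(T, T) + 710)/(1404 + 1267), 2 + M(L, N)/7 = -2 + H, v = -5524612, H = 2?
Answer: -3689059663/160 ≈ -2.3057e+7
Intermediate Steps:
M(L, N) = -14 (M(L, N) = -14 + 7*(-2 + 2) = -14 + 7*0 = -14 + 0 = -14)
X(T) = 640/2671 (X(T) = (5*(-14) + 710)/(1404 + 1267) = (-70 + 710)/2671 = 640*(1/2671) = 640/2671)
v/X(-22*24 + 21) = -5524612/640/2671 = -5524612*2671/640 = -3689059663/160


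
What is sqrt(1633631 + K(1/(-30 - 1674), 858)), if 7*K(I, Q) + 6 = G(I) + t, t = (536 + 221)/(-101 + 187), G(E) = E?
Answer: sqrt(2192654341168962)/36636 ≈ 1278.1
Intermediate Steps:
t = 757/86 ≈ 8.8023
K(I, Q) = 241/602 + I/7 (K(I, Q) = -6/7 + (I + 757/86)/7 = -6/7 + (757/86 + I)/7 = -6/7 + (757/602 + I/7) = 241/602 + I/7)
sqrt(1633631 + K(1/(-30 - 1674), 858)) = sqrt(1633631 + (241/602 + 1/(7*(-30 - 1674)))) = sqrt(1633631 + (241/602 + (1/7)/(-1704))) = sqrt(1633631 + (241/602 + (1/7)*(-1/1704))) = sqrt(1633631 + (241/602 - 1/11928)) = sqrt(1633631 + 29327/73272) = sqrt(119699439959/73272) = sqrt(2192654341168962)/36636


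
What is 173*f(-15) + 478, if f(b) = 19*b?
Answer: -48827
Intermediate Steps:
173*f(-15) + 478 = 173*(19*(-15)) + 478 = 173*(-285) + 478 = -49305 + 478 = -48827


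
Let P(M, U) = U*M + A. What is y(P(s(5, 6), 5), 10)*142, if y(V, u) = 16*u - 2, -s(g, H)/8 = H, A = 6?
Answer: 22436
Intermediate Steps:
s(g, H) = -8*H
P(M, U) = 6 + M*U (P(M, U) = U*M + 6 = M*U + 6 = 6 + M*U)
y(V, u) = -2 + 16*u
y(P(s(5, 6), 5), 10)*142 = (-2 + 16*10)*142 = (-2 + 160)*142 = 158*142 = 22436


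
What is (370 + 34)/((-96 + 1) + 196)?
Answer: 4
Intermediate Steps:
(370 + 34)/((-96 + 1) + 196) = 404/(-95 + 196) = 404/101 = 404*(1/101) = 4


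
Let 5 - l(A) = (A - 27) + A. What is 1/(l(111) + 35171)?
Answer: 1/34981 ≈ 2.8587e-5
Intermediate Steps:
l(A) = 32 - 2*A (l(A) = 5 - ((A - 27) + A) = 5 - ((-27 + A) + A) = 5 - (-27 + 2*A) = 5 + (27 - 2*A) = 32 - 2*A)
1/(l(111) + 35171) = 1/((32 - 2*111) + 35171) = 1/((32 - 222) + 35171) = 1/(-190 + 35171) = 1/34981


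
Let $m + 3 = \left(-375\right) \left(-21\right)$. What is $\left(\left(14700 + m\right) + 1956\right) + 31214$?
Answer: $55742$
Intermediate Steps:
$m = 7872$ ($m = -3 - -7875 = -3 + 7875 = 7872$)
$\left(\left(14700 + m\right) + 1956\right) + 31214 = \left(\left(14700 + 7872\right) + 1956\right) + 31214 = \left(22572 + 1956\right) + 31214 = 24528 + 31214 = 55742$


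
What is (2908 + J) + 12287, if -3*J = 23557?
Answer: 22028/3 ≈ 7342.7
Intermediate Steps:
J = -23557/3 (J = -⅓*23557 = -23557/3 ≈ -7852.3)
(2908 + J) + 12287 = (2908 - 23557/3) + 12287 = -14833/3 + 12287 = 22028/3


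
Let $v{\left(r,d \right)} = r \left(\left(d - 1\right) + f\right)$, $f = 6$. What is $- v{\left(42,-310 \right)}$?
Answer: $12810$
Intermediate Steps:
$v{\left(r,d \right)} = r \left(5 + d\right)$ ($v{\left(r,d \right)} = r \left(\left(d - 1\right) + 6\right) = r \left(\left(-1 + d\right) + 6\right) = r \left(5 + d\right)$)
$- v{\left(42,-310 \right)} = - 42 \left(5 - 310\right) = - 42 \left(-305\right) = \left(-1\right) \left(-12810\right) = 12810$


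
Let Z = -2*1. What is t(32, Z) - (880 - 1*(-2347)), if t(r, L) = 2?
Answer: -3225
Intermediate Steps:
Z = -2
t(32, Z) - (880 - 1*(-2347)) = 2 - (880 - 1*(-2347)) = 2 - (880 + 2347) = 2 - 1*3227 = 2 - 3227 = -3225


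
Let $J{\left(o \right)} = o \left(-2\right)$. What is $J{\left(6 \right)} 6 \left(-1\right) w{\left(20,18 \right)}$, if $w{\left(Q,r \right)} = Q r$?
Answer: $25920$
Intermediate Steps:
$J{\left(o \right)} = - 2 o$
$J{\left(6 \right)} 6 \left(-1\right) w{\left(20,18 \right)} = \left(-2\right) 6 \cdot 6 \left(-1\right) 20 \cdot 18 = \left(-12\right) 6 \left(-1\right) 360 = \left(-72\right) \left(-1\right) 360 = 72 \cdot 360 = 25920$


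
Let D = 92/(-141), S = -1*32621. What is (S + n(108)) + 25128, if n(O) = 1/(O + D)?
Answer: -113413907/15136 ≈ -7493.0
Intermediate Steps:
S = -32621
D = -92/141 (D = 92*(-1/141) = -92/141 ≈ -0.65248)
n(O) = 1/(-92/141 + O) (n(O) = 1/(O - 92/141) = 1/(-92/141 + O))
(S + n(108)) + 25128 = (-32621 + 141/(-92 + 141*108)) + 25128 = (-32621 + 141/(-92 + 15228)) + 25128 = (-32621 + 141/15136) + 25128 = -493751315/15136 + 25128 = -113413907/15136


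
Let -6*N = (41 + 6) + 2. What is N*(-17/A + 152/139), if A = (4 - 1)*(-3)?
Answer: -182819/7506 ≈ -24.356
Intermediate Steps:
A = -9 (A = 3*(-3) = -9)
N = -49/6 (N = -((41 + 6) + 2)/6 = -(47 + 2)/6 = -⅙*49 = -49/6 ≈ -8.1667)
N*(-17/A + 152/139) = -49*(-17/(-9) + 152/139)/6 = -49*(-17*(-⅑) + 152*(1/139))/6 = -49*(17/9 + 152/139)/6 = -49/6*3731/1251 = -182819/7506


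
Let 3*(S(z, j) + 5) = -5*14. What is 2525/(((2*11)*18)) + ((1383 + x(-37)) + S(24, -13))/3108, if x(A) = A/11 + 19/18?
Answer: 4191617/615384 ≈ 6.8114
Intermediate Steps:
S(z, j) = -85/3 (S(z, j) = -5 + (-5*14)/3 = -5 + (1/3)*(-70) = -5 - 70/3 = -85/3)
x(A) = 19/18 + A/11 (x(A) = A*(1/11) + 19*(1/18) = A/11 + 19/18 = 19/18 + A/11)
2525/(((2*11)*18)) + ((1383 + x(-37)) + S(24, -13))/3108 = 2525/(((2*11)*18)) + ((1383 + (19/18 + (1/11)*(-37))) - 85/3)/3108 = 2525/((22*18)) + ((1383 + (19/18 - 37/11)) - 85/3)*(1/3108) = 2525/396 + ((1383 - 457/198) - 85/3)*(1/3108) = 2525*(1/396) + (273377/198 - 85/3)*(1/3108) = 2525/396 + (267767/198)*(1/3108) = 2525/396 + 267767/615384 = 4191617/615384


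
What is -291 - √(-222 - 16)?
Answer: -291 - I*√238 ≈ -291.0 - 15.427*I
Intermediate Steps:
-291 - √(-222 - 16) = -291 - √(-238) = -291 - I*√238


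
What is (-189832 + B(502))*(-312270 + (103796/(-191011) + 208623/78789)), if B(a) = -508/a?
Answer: 74640666416797718129602/1259146995143 ≈ 5.9279e+10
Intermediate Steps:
(-189832 + B(502))*(-312270 + (103796/(-191011) + 208623/78789)) = (-189832 - 508/502)*(-312270 + (103796/(-191011) + 208623/78789)) = (-189832 - 508*1/502)*(-312270 + (103796*(-1/191011) + 208623*(1/78789))) = (-189832 - 254/251)*(-312270 + (-103796/191011 + 69541/26263)) = -47648086*(-312270 + 10557101603/5016521893)/251 = -47648086/251*(-1566498734425507/5016521893) = 74640666416797718129602/1259146995143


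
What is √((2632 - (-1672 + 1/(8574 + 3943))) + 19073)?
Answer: 18*√11304315489/12517 ≈ 152.90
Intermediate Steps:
√((2632 - (-1672 + 1/(8574 + 3943))) + 19073) = √((2632 - (-1672 + 1/12517)) + 19073) = √((2632 - 1*(-20928423/12517)) + 19073) = √((2632 + 20928423/12517) + 19073) = √(53873167/12517 + 19073) = √(292609908/12517) = 18*√11304315489/12517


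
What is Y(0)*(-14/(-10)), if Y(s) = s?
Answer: 0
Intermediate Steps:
Y(0)*(-14/(-10)) = 0*(-14/(-10)) = 0*(-14*(-⅒)) = 0*(7/5) = 0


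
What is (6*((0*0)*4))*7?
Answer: 0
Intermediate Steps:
(6*((0*0)*4))*7 = (6*(0*4))*7 = (6*0)*7 = 0*7 = 0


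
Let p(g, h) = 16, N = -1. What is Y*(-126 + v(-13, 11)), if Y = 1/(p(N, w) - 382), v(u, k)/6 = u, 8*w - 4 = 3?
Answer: 34/61 ≈ 0.55738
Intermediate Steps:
w = 7/8 (w = ½ + (⅛)*3 = ½ + 3/8 = 7/8 ≈ 0.87500)
v(u, k) = 6*u
Y = -1/366 (Y = 1/(16 - 382) = 1/(-366) = -1/366 ≈ -0.0027322)
Y*(-126 + v(-13, 11)) = -(-126 + 6*(-13))/366 = -(-126 - 78)/366 = -1/366*(-204) = 34/61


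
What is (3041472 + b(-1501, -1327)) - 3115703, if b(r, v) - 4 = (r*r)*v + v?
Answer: -2989807881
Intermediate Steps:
b(r, v) = 4 + v + v*r**2 (b(r, v) = 4 + ((r*r)*v + v) = 4 + (r**2*v + v) = 4 + (v*r**2 + v) = 4 + (v + v*r**2) = 4 + v + v*r**2)
(3041472 + b(-1501, -1327)) - 3115703 = (3041472 + (4 - 1327 - 1327*(-1501)**2)) - 3115703 = (3041472 + (4 - 1327 - 1327*2253001)) - 3115703 = (3041472 + (4 - 1327 - 2989732327)) - 3115703 = (3041472 - 2989733650) - 3115703 = -2986692178 - 3115703 = -2989807881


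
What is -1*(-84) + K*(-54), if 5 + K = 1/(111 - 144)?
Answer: 3912/11 ≈ 355.64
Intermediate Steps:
K = -166/33 (K = -5 + 1/(111 - 144) = -5 + 1/(-33) = -5 - 1/33 = -166/33 ≈ -5.0303)
-1*(-84) + K*(-54) = -1*(-84) - 166/33*(-54) = 84 + 2988/11 = 3912/11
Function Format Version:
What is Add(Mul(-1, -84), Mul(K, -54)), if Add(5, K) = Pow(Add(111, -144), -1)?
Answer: Rational(3912, 11) ≈ 355.64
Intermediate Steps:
K = Rational(-166, 33) (K = Add(-5, Pow(Add(111, -144), -1)) = Add(-5, Pow(-33, -1)) = Add(-5, Rational(-1, 33)) = Rational(-166, 33) ≈ -5.0303)
Add(Mul(-1, -84), Mul(K, -54)) = Add(Mul(-1, -84), Mul(Rational(-166, 33), -54)) = Add(84, Rational(2988, 11)) = Rational(3912, 11)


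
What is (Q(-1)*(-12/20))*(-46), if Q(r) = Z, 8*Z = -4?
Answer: -69/5 ≈ -13.800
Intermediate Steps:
Z = -1/2 (Z = (1/8)*(-4) = -1/2 ≈ -0.50000)
Q(r) = -1/2
(Q(-1)*(-12/20))*(-46) = -(-6)/20*(-46) = -1/2*(-3/5)*(-46) = (3/10)*(-46) = -69/5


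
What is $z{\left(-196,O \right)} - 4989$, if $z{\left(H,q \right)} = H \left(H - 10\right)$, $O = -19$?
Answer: $35387$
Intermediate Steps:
$z{\left(H,q \right)} = H \left(-10 + H\right)$
$z{\left(-196,O \right)} - 4989 = - 196 \left(-10 - 196\right) - 4989 = \left(-196\right) \left(-206\right) - 4989 = 40376 - 4989 = 35387$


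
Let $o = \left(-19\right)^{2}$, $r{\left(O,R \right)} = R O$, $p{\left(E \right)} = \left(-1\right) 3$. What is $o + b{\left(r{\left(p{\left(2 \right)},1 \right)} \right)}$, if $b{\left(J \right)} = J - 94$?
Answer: $264$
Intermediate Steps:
$p{\left(E \right)} = -3$
$r{\left(O,R \right)} = O R$
$b{\left(J \right)} = -94 + J$
$o = 361$
$o + b{\left(r{\left(p{\left(2 \right)},1 \right)} \right)} = 361 - 97 = 264$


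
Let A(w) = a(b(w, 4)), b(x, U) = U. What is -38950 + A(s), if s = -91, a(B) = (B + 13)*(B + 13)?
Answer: -38661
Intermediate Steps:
a(B) = (13 + B)² (a(B) = (13 + B)*(13 + B) = (13 + B)²)
A(w) = 289 (A(w) = (13 + 4)² = 17² = 289)
-38950 + A(s) = -38950 + 289 = -38661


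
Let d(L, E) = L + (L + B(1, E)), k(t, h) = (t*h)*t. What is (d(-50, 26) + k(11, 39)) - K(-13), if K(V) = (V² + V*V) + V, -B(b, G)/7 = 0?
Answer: 4294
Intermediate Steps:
B(b, G) = 0 (B(b, G) = -7*0 = 0)
K(V) = V + 2*V² (K(V) = (V² + V²) + V = 2*V² + V = V + 2*V²)
k(t, h) = h*t² (k(t, h) = (h*t)*t = h*t²)
d(L, E) = 2*L (d(L, E) = L + (L + 0) = L + L = 2*L)
(d(-50, 26) + k(11, 39)) - K(-13) = (2*(-50) + 39*11²) - (-13)*(1 + 2*(-13)) = (-100 + 39*121) - (-13)*(1 - 26) = (-100 + 4719) - (-13)*(-25) = 4619 - 1*325 = 4619 - 325 = 4294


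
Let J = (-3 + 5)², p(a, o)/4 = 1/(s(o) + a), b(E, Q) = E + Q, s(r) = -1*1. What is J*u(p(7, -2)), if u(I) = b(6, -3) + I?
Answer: 44/3 ≈ 14.667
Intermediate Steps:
s(r) = -1
p(a, o) = 4/(-1 + a)
u(I) = 3 + I (u(I) = (6 - 3) + I = 3 + I)
J = 4 (J = 2² = 4)
J*u(p(7, -2)) = 4*(3 + 4/(-1 + 7)) = 4*(3 + 4/6) = 4*(3 + 4*(⅙)) = 4*(3 + ⅔) = 4*(11/3) = 44/3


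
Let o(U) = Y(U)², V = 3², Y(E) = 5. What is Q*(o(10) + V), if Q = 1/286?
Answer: 17/143 ≈ 0.11888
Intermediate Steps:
Q = 1/286 ≈ 0.0034965
V = 9
o(U) = 25 (o(U) = 5² = 25)
Q*(o(10) + V) = (25 + 9)/286 = (1/286)*34 = 17/143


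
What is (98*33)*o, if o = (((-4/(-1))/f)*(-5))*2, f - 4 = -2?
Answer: -64680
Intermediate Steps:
f = 2 (f = 4 - 2 = 2)
o = -20 (o = ((-4/(-1)/2)*(-5))*2 = ((-4*(-1)*(½))*(-5))*2 = ((4*(½))*(-5))*2 = (2*(-5))*2 = -10*2 = -20)
(98*33)*o = (98*33)*(-20) = 3234*(-20) = -64680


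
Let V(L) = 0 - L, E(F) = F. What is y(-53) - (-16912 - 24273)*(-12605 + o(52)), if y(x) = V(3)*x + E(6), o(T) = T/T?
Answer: -519095575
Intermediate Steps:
o(T) = 1
V(L) = -L
y(x) = 6 - 3*x (y(x) = (-1*3)*x + 6 = -3*x + 6 = 6 - 3*x)
y(-53) - (-16912 - 24273)*(-12605 + o(52)) = (6 - 3*(-53)) - (-16912 - 24273)*(-12605 + 1) = (6 + 159) - (-41185)*(-12604) = 165 - 1*519095740 = 165 - 519095740 = -519095575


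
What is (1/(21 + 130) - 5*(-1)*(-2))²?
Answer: 2277081/22801 ≈ 99.868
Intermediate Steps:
(1/(21 + 130) - 5*(-1)*(-2))² = (1/151 + 5*(-2))² = (1/151 - 10)² = (-1509/151)² = 2277081/22801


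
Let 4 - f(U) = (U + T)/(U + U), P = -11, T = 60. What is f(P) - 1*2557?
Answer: -56117/22 ≈ -2550.8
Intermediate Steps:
f(U) = 4 - (60 + U)/(2*U) (f(U) = 4 - (U + 60)/(U + U) = 4 - (60 + U)/(2*U))
f(P) - 1*2557 = (7/2 - 30/(-11)) - 1*2557 = (7/2 - 30*(-1/11)) - 2557 = (7/2 + 30/11) - 2557 = 137/22 - 2557 = -56117/22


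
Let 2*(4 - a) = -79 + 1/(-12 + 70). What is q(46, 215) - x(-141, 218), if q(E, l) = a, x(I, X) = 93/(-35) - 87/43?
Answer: 8409829/174580 ≈ 48.172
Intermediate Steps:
x(I, X) = -7044/1505 (x(I, X) = 93*(-1/35) - 87*1/43 = -93/35 - 87/43 = -7044/1505)
a = 5045/116 (a = 4 - (-79 + 1/(-12 + 70))/2 = 4 - (-79 + 1/58)/2 = 4 - ½*(-4581/58) = 4 + 4581/116 = 5045/116 ≈ 43.491)
q(E, l) = 5045/116
q(46, 215) - x(-141, 218) = 5045/116 - 1*(-7044/1505) = 5045/116 + 7044/1505 = 8409829/174580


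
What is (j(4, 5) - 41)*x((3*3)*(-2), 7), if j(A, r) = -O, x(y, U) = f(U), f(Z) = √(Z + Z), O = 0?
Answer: -41*√14 ≈ -153.41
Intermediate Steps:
f(Z) = √2*√Z (f(Z) = √(2*Z) = √2*√Z)
x(y, U) = √2*√U
j(A, r) = 0 (j(A, r) = -1*0 = 0)
(j(4, 5) - 41)*x((3*3)*(-2), 7) = (0 - 41)*(√2*√7) = -41*√14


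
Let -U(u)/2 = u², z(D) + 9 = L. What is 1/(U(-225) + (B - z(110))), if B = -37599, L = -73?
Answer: -1/138767 ≈ -7.2063e-6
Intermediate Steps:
z(D) = -82 (z(D) = -9 - 73 = -82)
U(u) = -2*u²
1/(U(-225) + (B - z(110))) = 1/(-2*(-225)² + (-37599 - 1*(-82))) = 1/(-2*50625 + (-37599 + 82)) = 1/(-101250 - 37517) = 1/(-138767) = -1/138767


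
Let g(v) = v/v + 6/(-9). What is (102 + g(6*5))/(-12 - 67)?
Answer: -307/237 ≈ -1.2954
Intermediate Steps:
g(v) = ⅓ (g(v) = 1 + 6*(-⅑) = 1 - ⅔ = ⅓)
(102 + g(6*5))/(-12 - 67) = (102 + ⅓)/(-12 - 67) = (307/3)/(-79) = (307/3)*(-1/79) = -307/237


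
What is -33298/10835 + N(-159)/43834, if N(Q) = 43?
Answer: -1459118627/474941390 ≈ -3.0722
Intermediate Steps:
-33298/10835 + N(-159)/43834 = -33298/10835 + 43/43834 = -1459118627/474941390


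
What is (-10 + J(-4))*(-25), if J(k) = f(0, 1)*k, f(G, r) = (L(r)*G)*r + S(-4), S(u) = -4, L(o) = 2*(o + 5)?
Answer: -150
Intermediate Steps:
L(o) = 10 + 2*o (L(o) = 2*(5 + o) = 10 + 2*o)
f(G, r) = -4 + G*r*(10 + 2*r) (f(G, r) = ((10 + 2*r)*G)*r - 4 = (G*(10 + 2*r))*r - 4 = G*r*(10 + 2*r) - 4 = -4 + G*r*(10 + 2*r))
J(k) = -4*k (J(k) = (-4 + 2*0*1*(5 + 1))*k = (-4 + 2*0*1*6)*k = (-4 + 0)*k = -4*k)
(-10 + J(-4))*(-25) = (-10 - 4*(-4))*(-25) = (-10 + 16)*(-25) = 6*(-25) = -150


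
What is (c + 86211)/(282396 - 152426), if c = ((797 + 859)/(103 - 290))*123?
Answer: 15917769/24304390 ≈ 0.65493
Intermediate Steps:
c = -203688/187 (c = (1656/(-187))*123 = (1656*(-1/187))*123 = -1656/187*123 = -203688/187 ≈ -1089.2)
(c + 86211)/(282396 - 152426) = (-203688/187 + 86211)/(282396 - 152426) = (15917769/187)/129970 = (15917769/187)*(1/129970) = 15917769/24304390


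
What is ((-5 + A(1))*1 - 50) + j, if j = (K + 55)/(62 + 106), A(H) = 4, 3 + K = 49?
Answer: -8467/168 ≈ -50.399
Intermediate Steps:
K = 46 (K = -3 + 49 = 46)
j = 101/168 (j = (46 + 55)/(62 + 106) = 101/168 ≈ 0.60119)
((-5 + A(1))*1 - 50) + j = ((-5 + 4)*1 - 50) + 101/168 = (-1*1 - 50) + 101/168 = (-1 - 50) + 101/168 = -51 + 101/168 = -8467/168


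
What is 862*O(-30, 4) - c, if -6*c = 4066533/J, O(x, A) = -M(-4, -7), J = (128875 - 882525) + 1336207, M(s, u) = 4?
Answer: -4015957561/1165114 ≈ -3446.8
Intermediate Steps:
J = 582557 (J = -753650 + 1336207 = 582557)
O(x, A) = -4 (O(x, A) = -1*4 = -4)
c = -1355511/1165114 (c = -1355511/(2*582557) = -⅙*4066533/582557 = -1355511/1165114 ≈ -1.1634)
862*O(-30, 4) - c = 862*(-4) - 1*(-1355511/1165114) = -3448 + 1355511/1165114 = -4015957561/1165114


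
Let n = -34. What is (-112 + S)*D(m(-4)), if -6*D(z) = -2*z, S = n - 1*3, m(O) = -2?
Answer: 298/3 ≈ 99.333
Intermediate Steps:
S = -37 (S = -34 - 1*3 = -34 - 3 = -37)
D(z) = z/3 (D(z) = -(-1)*z/3 = z/3)
(-112 + S)*D(m(-4)) = (-112 - 37)*((⅓)*(-2)) = -149*(-⅔) = 298/3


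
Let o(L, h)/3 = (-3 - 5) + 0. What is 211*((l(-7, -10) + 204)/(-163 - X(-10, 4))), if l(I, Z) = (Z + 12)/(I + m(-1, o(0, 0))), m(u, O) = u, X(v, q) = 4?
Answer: -171965/668 ≈ -257.43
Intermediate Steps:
o(L, h) = -24 (o(L, h) = 3*((-3 - 5) + 0) = 3*(-8 + 0) = 3*(-8) = -24)
l(I, Z) = (12 + Z)/(-1 + I) (l(I, Z) = (Z + 12)/(I - 1) = (12 + Z)/(-1 + I))
211*((l(-7, -10) + 204)/(-163 - X(-10, 4))) = 211*(((12 - 10)/(-1 - 7) + 204)/(-163 - 1*4)) = 211*((2/(-8) + 204)/(-163 - 4)) = 211*((-1/8*2 + 204)/(-167)) = 211*((-1/4 + 204)*(-1/167)) = 211*((815/4)*(-1/167)) = 211*(-815/668) = -171965/668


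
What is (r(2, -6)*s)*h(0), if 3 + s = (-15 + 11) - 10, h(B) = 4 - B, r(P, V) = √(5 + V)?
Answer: -68*I ≈ -68.0*I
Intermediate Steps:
s = -17 (s = -3 + ((-15 + 11) - 10) = -3 + (-4 - 10) = -3 - 14 = -17)
(r(2, -6)*s)*h(0) = (√(5 - 6)*(-17))*(4 - 1*0) = (√(-1)*(-17))*(4 + 0) = (I*(-17))*4 = -17*I*4 = -68*I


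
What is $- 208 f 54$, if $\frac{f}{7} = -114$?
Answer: $8963136$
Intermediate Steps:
$f = -798$ ($f = 7 \left(-114\right) = -798$)
$- 208 f 54 = \left(-208\right) \left(-798\right) 54 = 165984 \cdot 54 = 8963136$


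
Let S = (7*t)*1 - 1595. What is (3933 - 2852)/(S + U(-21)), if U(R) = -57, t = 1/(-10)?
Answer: -10810/16527 ≈ -0.65408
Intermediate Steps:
t = -1/10 ≈ -0.10000
S = -15957/10 (S = (7*(-1/10))*1 - 1595 = -7/10*1 - 1595 = -7/10 - 1595 = -15957/10 ≈ -1595.7)
(3933 - 2852)/(S + U(-21)) = (3933 - 2852)/(-15957/10 - 57) = 1081/(-16527/10) = 1081*(-10/16527) = -10810/16527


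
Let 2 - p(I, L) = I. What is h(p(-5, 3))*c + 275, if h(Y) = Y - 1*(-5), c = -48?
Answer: -301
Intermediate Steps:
p(I, L) = 2 - I
h(Y) = 5 + Y (h(Y) = Y + 5 = 5 + Y)
h(p(-5, 3))*c + 275 = (5 + (2 - 1*(-5)))*(-48) + 275 = (5 + (2 + 5))*(-48) + 275 = (5 + 7)*(-48) + 275 = 12*(-48) + 275 = -576 + 275 = -301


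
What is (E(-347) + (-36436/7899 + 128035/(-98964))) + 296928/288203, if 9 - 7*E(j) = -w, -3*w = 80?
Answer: -3890073543978067/525683852505252 ≈ -7.4000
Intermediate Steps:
w = -80/3 (w = -⅓*80 = -80/3 ≈ -26.667)
E(j) = -53/21 (E(j) = 9/7 - (-1)*(-80)/(7*3) = 9/7 - ⅐*80/3 = 9/7 - 80/21 = -53/21)
(E(-347) + (-36436/7899 + 128035/(-98964))) + 296928/288203 = (-53/21 + (-36436/7899 + 128035/(-98964))) + 296928/288203 = (-53/21 + (-36436*1/7899 + 128035*(-1/98964))) + 296928*(1/288203) = (-53/21 + (-36436/7899 - 128035/98964)) + 296928/288203 = (-53/21 - 1539066923/260572212) + 296928/288203 = -15376910873/1824005484 + 296928/288203 = -3890073543978067/525683852505252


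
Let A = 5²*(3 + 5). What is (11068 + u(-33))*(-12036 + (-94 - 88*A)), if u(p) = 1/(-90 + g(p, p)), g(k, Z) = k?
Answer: -13491107330/41 ≈ -3.2905e+8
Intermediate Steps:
u(p) = 1/(-90 + p)
A = 200 (A = 25*8 = 200)
(11068 + u(-33))*(-12036 + (-94 - 88*A)) = (11068 + 1/(-90 - 33))*(-12036 + (-94 - 88*200)) = (11068 + 1/(-123))*(-12036 + (-94 - 17600)) = (11068 - 1/123)*(-12036 - 17694) = (1361363/123)*(-29730) = -13491107330/41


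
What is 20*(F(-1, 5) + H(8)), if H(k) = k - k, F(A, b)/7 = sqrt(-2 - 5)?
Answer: 140*I*sqrt(7) ≈ 370.41*I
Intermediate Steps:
F(A, b) = 7*I*sqrt(7) (F(A, b) = 7*sqrt(-2 - 5) = 7*sqrt(-7) = 7*(I*sqrt(7)) = 7*I*sqrt(7))
H(k) = 0
20*(F(-1, 5) + H(8)) = 20*(7*I*sqrt(7) + 0) = 20*(7*I*sqrt(7)) = 140*I*sqrt(7)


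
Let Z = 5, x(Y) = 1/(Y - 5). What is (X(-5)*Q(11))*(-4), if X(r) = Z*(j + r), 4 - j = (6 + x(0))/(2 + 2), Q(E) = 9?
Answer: 441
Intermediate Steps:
x(Y) = 1/(-5 + Y)
j = 51/20 (j = 4 - (6 + 1/(-5 + 0))/(2 + 2) = 4 - (6 + 1/(-5))/4 = 4 - (6 - 1/5)/4 = 4 - 29/(5*4) = 4 - 1*29/20 = 4 - 29/20 = 51/20 ≈ 2.5500)
X(r) = 51/4 + 5*r (X(r) = 5*(51/20 + r) = 51/4 + 5*r)
(X(-5)*Q(11))*(-4) = ((51/4 + 5*(-5))*9)*(-4) = ((51/4 - 25)*9)*(-4) = -49/4*9*(-4) = -441/4*(-4) = 441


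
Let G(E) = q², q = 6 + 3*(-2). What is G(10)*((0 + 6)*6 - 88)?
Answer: 0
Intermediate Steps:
q = 0 (q = 6 - 6 = 0)
G(E) = 0 (G(E) = 0² = 0)
G(10)*((0 + 6)*6 - 88) = 0*((0 + 6)*6 - 88) = 0*(6*6 - 88) = 0*(36 - 88) = 0*(-52) = 0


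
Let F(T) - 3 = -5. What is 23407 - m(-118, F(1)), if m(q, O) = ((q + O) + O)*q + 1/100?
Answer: 901099/100 ≈ 9011.0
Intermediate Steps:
F(T) = -2 (F(T) = 3 - 5 = -2)
m(q, O) = 1/100 + q*(q + 2*O) (m(q, O) = ((O + q) + O)*q + 1/100 = (q + 2*O)*q + 1/100 = q*(q + 2*O) + 1/100 = 1/100 + q*(q + 2*O))
23407 - m(-118, F(1)) = 23407 - (1/100 + (-118)² + 2*(-2)*(-118)) = 23407 - (1/100 + 13924 + 472) = 23407 - 1*1439601/100 = 23407 - 1439601/100 = 901099/100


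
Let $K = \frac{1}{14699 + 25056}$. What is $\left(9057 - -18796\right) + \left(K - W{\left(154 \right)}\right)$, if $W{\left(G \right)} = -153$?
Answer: $\frac{1113378531}{39755} \approx 28006.0$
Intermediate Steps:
$K = \frac{1}{39755} \approx 2.5154 \cdot 10^{-5}$
$\left(9057 - -18796\right) + \left(K - W{\left(154 \right)}\right) = \left(9057 - -18796\right) + \left(\frac{1}{39755} - -153\right) = \left(9057 + 18796\right) + \left(\frac{1}{39755} + 153\right) = 27853 + \frac{6082516}{39755} = \frac{1113378531}{39755}$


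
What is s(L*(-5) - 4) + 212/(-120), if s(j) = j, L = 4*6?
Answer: -3773/30 ≈ -125.77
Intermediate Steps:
L = 24
s(L*(-5) - 4) + 212/(-120) = (24*(-5) - 4) + 212/(-120) = (-120 - 4) + 212*(-1/120) = -124 - 53/30 = -3773/30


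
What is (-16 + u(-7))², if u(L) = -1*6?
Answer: 484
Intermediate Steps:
u(L) = -6
(-16 + u(-7))² = (-16 - 6)² = (-22)² = 484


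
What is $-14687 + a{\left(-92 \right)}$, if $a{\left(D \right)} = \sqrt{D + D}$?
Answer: $-14687 + 2 i \sqrt{46} \approx -14687.0 + 13.565 i$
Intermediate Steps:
$a{\left(D \right)} = \sqrt{2} \sqrt{D}$ ($a{\left(D \right)} = \sqrt{2 D} = \sqrt{2} \sqrt{D}$)
$-14687 + a{\left(-92 \right)} = -14687 + \sqrt{2} \sqrt{-92} = -14687 + \sqrt{2} \cdot 2 i \sqrt{23} = -14687 + 2 i \sqrt{46}$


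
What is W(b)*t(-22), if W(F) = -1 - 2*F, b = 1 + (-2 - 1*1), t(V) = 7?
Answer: 21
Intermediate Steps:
b = -2 (b = 1 + (-2 - 1) = 1 - 3 = -2)
W(b)*t(-22) = (-1 - 2*(-2))*7 = (-1 + 4)*7 = 3*7 = 21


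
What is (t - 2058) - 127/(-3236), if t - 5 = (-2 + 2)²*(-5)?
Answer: -6643381/3236 ≈ -2053.0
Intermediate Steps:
t = 5 (t = 5 + (-2 + 2)²*(-5) = 5 + 0²*(-5) = 5 + 0*(-5) = 5 + 0 = 5)
(t - 2058) - 127/(-3236) = (5 - 2058) - 127/(-3236) = -2053 - 127*(-1/3236) = -2053 + 127/3236 = -6643381/3236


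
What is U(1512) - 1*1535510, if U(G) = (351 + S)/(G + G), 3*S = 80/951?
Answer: -1892509789891/1232496 ≈ -1.5355e+6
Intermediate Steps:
S = 80/2853 (S = (80/951)/3 = (80*(1/951))/3 = (⅓)*(80/951) = 80/2853 ≈ 0.028041)
U(G) = 1001483/(5706*G) (U(G) = (351 + 80/2853)/(G + G) = 1001483/(2853*((2*G))) = 1001483*(1/(2*G))/2853 = 1001483/(5706*G))
U(1512) - 1*1535510 = (1001483/5706)/1512 - 1*1535510 = (1001483/5706)*(1/1512) - 1535510 = 143069/1232496 - 1535510 = -1892509789891/1232496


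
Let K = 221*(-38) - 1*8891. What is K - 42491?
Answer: -59780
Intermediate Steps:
K = -17289 (K = -8398 - 8891 = -17289)
K - 42491 = -17289 - 42491 = -59780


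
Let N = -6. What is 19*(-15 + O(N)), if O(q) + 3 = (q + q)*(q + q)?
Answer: 2394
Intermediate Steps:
O(q) = -3 + 4*q² (O(q) = -3 + (q + q)*(q + q) = -3 + (2*q)*(2*q) = -3 + 4*q²)
19*(-15 + O(N)) = 19*(-15 + (-3 + 4*(-6)²)) = 19*(-15 + (-3 + 4*36)) = 19*(-15 + (-3 + 144)) = 19*(-15 + 141) = 19*126 = 2394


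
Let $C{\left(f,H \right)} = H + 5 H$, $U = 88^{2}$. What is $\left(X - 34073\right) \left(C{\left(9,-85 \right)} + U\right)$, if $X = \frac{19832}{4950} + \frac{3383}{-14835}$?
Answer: $- \frac{603270668511964}{2447775} \approx -2.4646 \cdot 10^{8}$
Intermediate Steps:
$U = 7744$
$X = \frac{9248729}{2447775}$ ($X = 19832 \cdot \frac{1}{4950} + 3383 \left(- \frac{1}{14835}\right) = \frac{9916}{2475} - \frac{3383}{14835} = \frac{9248729}{2447775} \approx 3.7784$)
$C{\left(f,H \right)} = 6 H$
$\left(X - 34073\right) \left(C{\left(9,-85 \right)} + U\right) = \left(\frac{9248729}{2447775} - 34073\right) \left(6 \left(-85\right) + 7744\right) = - \frac{83393788846 \left(-510 + 7744\right)}{2447775} = \left(- \frac{83393788846}{2447775}\right) 7234 = - \frac{603270668511964}{2447775}$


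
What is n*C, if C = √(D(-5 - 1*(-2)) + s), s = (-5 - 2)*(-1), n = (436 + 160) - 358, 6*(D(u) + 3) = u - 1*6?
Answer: 119*√10 ≈ 376.31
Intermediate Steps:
D(u) = -4 + u/6 (D(u) = -3 + (u - 1*6)/6 = -3 + (u - 6)/6 = -3 + (-6 + u)/6 = -3 + (-1 + u/6) = -4 + u/6)
n = 238 (n = 596 - 358 = 238)
s = 7 (s = -7*(-1) = 7)
C = √10/2 (C = √((-4 + (-5 - 1*(-2))/6) + 7) = √((-4 + (-5 + 2)/6) + 7) = √((-4 + (⅙)*(-3)) + 7) = √((-4 - ½) + 7) = √(-9/2 + 7) = √(5/2) = √10/2 ≈ 1.5811)
n*C = 238*(√10/2) = 119*√10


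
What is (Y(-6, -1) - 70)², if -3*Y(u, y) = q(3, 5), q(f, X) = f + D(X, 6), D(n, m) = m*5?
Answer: 6561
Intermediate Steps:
D(n, m) = 5*m
q(f, X) = 30 + f (q(f, X) = f + 5*6 = f + 30 = 30 + f)
Y(u, y) = -11 (Y(u, y) = -(30 + 3)/3 = -⅓*33 = -11)
(Y(-6, -1) - 70)² = (-11 - 70)² = (-81)² = 6561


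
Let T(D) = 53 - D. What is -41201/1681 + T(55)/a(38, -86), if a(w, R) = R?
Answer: -1769962/72283 ≈ -24.487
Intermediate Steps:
-41201/1681 + T(55)/a(38, -86) = -41201/1681 + (53 - 1*55)/(-86) = -41201*1/1681 + (53 - 55)*(-1/86) = -41201/1681 - 2*(-1/86) = -41201/1681 + 1/43 = -1769962/72283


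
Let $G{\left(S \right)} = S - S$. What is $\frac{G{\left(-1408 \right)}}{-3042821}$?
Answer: $0$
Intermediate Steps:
$G{\left(S \right)} = 0$
$\frac{G{\left(-1408 \right)}}{-3042821} = \frac{0}{-3042821} = 0 \left(- \frac{1}{3042821}\right) = 0$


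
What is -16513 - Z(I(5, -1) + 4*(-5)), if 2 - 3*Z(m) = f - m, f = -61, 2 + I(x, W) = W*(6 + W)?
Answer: -16525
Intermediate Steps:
I(x, W) = -2 + W*(6 + W)
Z(m) = 21 + m/3 (Z(m) = 2/3 - (-61 - m)/3 = 2/3 + (61/3 + m/3) = 21 + m/3)
-16513 - Z(I(5, -1) + 4*(-5)) = -16513 - (21 + ((-2 + (-1)**2 + 6*(-1)) + 4*(-5))/3) = -16513 - (21 + ((-2 + 1 - 6) - 20)/3) = -16513 - (21 + (-7 - 20)/3) = -16513 - (21 + (1/3)*(-27)) = -16513 - (21 - 9) = -16513 - 1*12 = -16513 - 12 = -16525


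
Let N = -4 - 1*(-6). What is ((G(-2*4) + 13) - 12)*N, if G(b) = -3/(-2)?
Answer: 5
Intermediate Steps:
N = 2 (N = -4 + 6 = 2)
G(b) = 3/2 (G(b) = -3*(-½) = 3/2)
((G(-2*4) + 13) - 12)*N = ((3/2 + 13) - 12)*2 = (29/2 - 12)*2 = (5/2)*2 = 5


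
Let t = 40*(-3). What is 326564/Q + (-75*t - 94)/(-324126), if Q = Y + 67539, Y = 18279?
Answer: 8756965663/2317987089 ≈ 3.7778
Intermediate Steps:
t = -120
Q = 85818 (Q = 18279 + 67539 = 85818)
326564/Q + (-75*t - 94)/(-324126) = 326564/85818 + (-75*(-120) - 94)/(-324126) = 326564*(1/85818) + (9000 - 94)*(-1/324126) = 163282/42909 + 8906*(-1/324126) = 163282/42909 - 4453/162063 = 8756965663/2317987089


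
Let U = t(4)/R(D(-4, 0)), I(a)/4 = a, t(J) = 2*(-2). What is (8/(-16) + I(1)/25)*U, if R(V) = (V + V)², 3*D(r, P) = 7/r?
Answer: 1224/1225 ≈ 0.99918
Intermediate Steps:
D(r, P) = 7/(3*r) (D(r, P) = (7/r)/3 = 7/(3*r))
R(V) = 4*V² (R(V) = (2*V)² = 4*V²)
t(J) = -4
I(a) = 4*a
U = -144/49 (U = -4/(4*((7/3)/(-4))²) = -4/(4*((7/3)*(-¼))²) = -4/(4*(-7/12)²) = -4/(4*(49/144)) = -4/49/36 = -4*36/49 = -144/49 ≈ -2.9388)
(8/(-16) + I(1)/25)*U = (8/(-16) + (4*1)/25)*(-144/49) = (8*(-1/16) + 4*(1/25))*(-144/49) = (-½ + 4/25)*(-144/49) = -17/50*(-144/49) = 1224/1225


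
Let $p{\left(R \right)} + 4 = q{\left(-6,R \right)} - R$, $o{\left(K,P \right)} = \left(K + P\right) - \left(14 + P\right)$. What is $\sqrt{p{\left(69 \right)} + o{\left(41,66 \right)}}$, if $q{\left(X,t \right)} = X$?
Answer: $2 i \sqrt{13} \approx 7.2111 i$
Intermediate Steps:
$o{\left(K,P \right)} = -14 + K$
$p{\left(R \right)} = -10 - R$ ($p{\left(R \right)} = -4 - \left(6 + R\right) = -10 - R$)
$\sqrt{p{\left(69 \right)} + o{\left(41,66 \right)}} = \sqrt{\left(-10 - 69\right) + \left(-14 + 41\right)} = \sqrt{\left(-10 - 69\right) + 27} = \sqrt{-79 + 27} = \sqrt{-52} = 2 i \sqrt{13}$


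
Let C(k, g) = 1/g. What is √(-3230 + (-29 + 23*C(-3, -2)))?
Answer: I*√13082/2 ≈ 57.188*I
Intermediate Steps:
√(-3230 + (-29 + 23*C(-3, -2))) = √(-3230 + (-29 + 23/(-2))) = √(-3230 + (-29 + 23*(-½))) = √(-3230 + (-29 - 23/2)) = √(-3230 - 81/2) = √(-6541/2) = I*√13082/2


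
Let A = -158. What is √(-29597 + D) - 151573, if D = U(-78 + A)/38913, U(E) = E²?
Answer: -151573 + I*√44814248479245/38913 ≈ -1.5157e+5 + 172.03*I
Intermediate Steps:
D = 55696/38913 (D = (-78 - 158)²/38913 = (-236)²*(1/38913) = 55696*(1/38913) = 55696/38913 ≈ 1.4313)
√(-29597 + D) - 151573 = √(-29597 + 55696/38913) - 151573 = √(-1151652365/38913) - 151573 = I*√44814248479245/38913 - 151573 = -151573 + I*√44814248479245/38913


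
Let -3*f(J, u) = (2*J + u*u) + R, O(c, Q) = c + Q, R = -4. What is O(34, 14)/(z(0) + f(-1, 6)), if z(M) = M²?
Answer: -24/5 ≈ -4.8000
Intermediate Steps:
O(c, Q) = Q + c
f(J, u) = 4/3 - 2*J/3 - u²/3 (f(J, u) = -((2*J + u*u) - 4)/3 = -((2*J + u²) - 4)/3 = -((u² + 2*J) - 4)/3 = -(-4 + u² + 2*J)/3 = 4/3 - 2*J/3 - u²/3)
O(34, 14)/(z(0) + f(-1, 6)) = (14 + 34)/(0² + (4/3 - ⅔*(-1) - ⅓*6²)) = 48/(0 + (4/3 + ⅔ - ⅓*36)) = 48/(0 + (4/3 + ⅔ - 12)) = 48/(0 - 10) = 48/(-10) = -⅒*48 = -24/5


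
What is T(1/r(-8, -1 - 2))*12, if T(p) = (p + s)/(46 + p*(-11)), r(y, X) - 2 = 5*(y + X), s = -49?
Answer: -31176/2449 ≈ -12.730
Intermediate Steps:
r(y, X) = 2 + 5*X + 5*y (r(y, X) = 2 + 5*(y + X) = 2 + 5*(X + y) = 2 + (5*X + 5*y) = 2 + 5*X + 5*y)
T(p) = (-49 + p)/(46 - 11*p) (T(p) = (p - 49)/(46 + p*(-11)) = (-49 + p)/(46 - 11*p))
T(1/r(-8, -1 - 2))*12 = ((49 - 1/(2 + 5*(-1 - 2) + 5*(-8)))/(-46 + 11/(2 + 5*(-1 - 2) + 5*(-8))))*12 = ((49 - 1/(2 + 5*(-3) - 40))/(-46 + 11/(2 + 5*(-3) - 40)))*12 = ((49 - 1/(2 - 15 - 40))/(-46 + 11/(2 - 15 - 40)))*12 = ((49 - 1/(-53))/(-46 + 11/(-53)))*12 = ((49 - 1*(-1/53))/(-46 + 11*(-1/53)))*12 = ((49 + 1/53)/(-46 - 11/53))*12 = ((2598/53)/(-2449/53))*12 = -53/2449*2598/53*12 = -2598/2449*12 = -31176/2449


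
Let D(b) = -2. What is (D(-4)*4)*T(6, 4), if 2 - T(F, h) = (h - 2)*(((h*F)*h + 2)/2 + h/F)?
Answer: 2336/3 ≈ 778.67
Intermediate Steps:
T(F, h) = 2 - (-2 + h)*(1 + h/F + F*h²/2) (T(F, h) = 2 - (h - 2)*(((h*F)*h + 2)/2 + h/F) = 2 - (-2 + h)*(((F*h)*h + 2)*(½) + h/F) = 2 - (-2 + h)*((F*h² + 2)*(½) + h/F) = 2 - (-2 + h)*((2 + F*h²)*(½) + h/F) = 2 - (-2 + h)*((1 + F*h²/2) + h/F) = 2 - (-2 + h)*(1 + h/F + F*h²/2))
(D(-4)*4)*T(6, 4) = (-2*4)*(4 - 1*4 + 6*4² - 1*4²/6 + 2*4/6 - ½*6*4³) = -8*(4 - 4 + 6*16 - 1*⅙*16 + 2*4*(⅙) - ½*6*64) = -8*(4 - 4 + 96 - 8/3 + 4/3 - 192) = -8*(-292/3) = 2336/3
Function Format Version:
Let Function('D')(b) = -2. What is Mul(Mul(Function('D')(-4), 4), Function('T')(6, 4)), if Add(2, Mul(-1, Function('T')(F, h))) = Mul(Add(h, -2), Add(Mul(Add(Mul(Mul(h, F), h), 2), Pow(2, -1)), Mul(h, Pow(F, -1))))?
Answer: Rational(2336, 3) ≈ 778.67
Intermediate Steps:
Function('T')(F, h) = Add(2, Mul(-1, Add(-2, h), Add(1, Mul(h, Pow(F, -1)), Mul(Rational(1, 2), F, Pow(h, 2))))) (Function('T')(F, h) = Add(2, Mul(-1, Mul(Add(h, -2), Add(Mul(Add(Mul(Mul(h, F), h), 2), Pow(2, -1)), Mul(h, Pow(F, -1)))))) = Add(2, Mul(-1, Mul(Add(-2, h), Add(Mul(Add(Mul(Mul(F, h), h), 2), Rational(1, 2)), Mul(h, Pow(F, -1)))))) = Add(2, Mul(-1, Mul(Add(-2, h), Add(Mul(Add(Mul(F, Pow(h, 2)), 2), Rational(1, 2)), Mul(h, Pow(F, -1)))))) = Add(2, Mul(-1, Mul(Add(-2, h), Add(Mul(Add(2, Mul(F, Pow(h, 2))), Rational(1, 2)), Mul(h, Pow(F, -1)))))) = Add(2, Mul(-1, Mul(Add(-2, h), Add(Add(1, Mul(Rational(1, 2), F, Pow(h, 2))), Mul(h, Pow(F, -1)))))) = Add(2, Mul(-1, Mul(Add(-2, h), Add(1, Mul(h, Pow(F, -1)), Mul(Rational(1, 2), F, Pow(h, 2)))))) = Add(2, Mul(-1, Add(-2, h), Add(1, Mul(h, Pow(F, -1)), Mul(Rational(1, 2), F, Pow(h, 2))))))
Mul(Mul(Function('D')(-4), 4), Function('T')(6, 4)) = Mul(Mul(-2, 4), Add(4, Mul(-1, 4), Mul(6, Pow(4, 2)), Mul(-1, Pow(6, -1), Pow(4, 2)), Mul(2, 4, Pow(6, -1)), Mul(Rational(-1, 2), 6, Pow(4, 3)))) = Mul(-8, Add(4, -4, Mul(6, 16), Mul(-1, Rational(1, 6), 16), Mul(2, 4, Rational(1, 6)), Mul(Rational(-1, 2), 6, 64))) = Mul(-8, Add(4, -4, 96, Rational(-8, 3), Rational(4, 3), -192)) = Mul(-8, Rational(-292, 3)) = Rational(2336, 3)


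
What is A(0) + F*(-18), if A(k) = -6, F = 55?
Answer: -996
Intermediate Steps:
A(0) + F*(-18) = -6 + 55*(-18) = -6 - 990 = -996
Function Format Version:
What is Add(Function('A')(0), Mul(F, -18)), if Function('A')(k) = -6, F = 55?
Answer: -996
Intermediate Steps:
Add(Function('A')(0), Mul(F, -18)) = Add(-6, Mul(55, -18)) = Add(-6, -990) = -996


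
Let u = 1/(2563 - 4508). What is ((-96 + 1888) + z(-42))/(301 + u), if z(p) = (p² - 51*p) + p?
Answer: 2750230/146361 ≈ 18.791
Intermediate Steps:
z(p) = p² - 50*p
u = -1/1945 (u = 1/(-1945) = -1/1945 ≈ -0.00051414)
((-96 + 1888) + z(-42))/(301 + u) = ((-96 + 1888) - 42*(-50 - 42))/(301 - 1/1945) = (1792 - 42*(-92))/(585444/1945) = (1792 + 3864)*(1945/585444) = 5656*(1945/585444) = 2750230/146361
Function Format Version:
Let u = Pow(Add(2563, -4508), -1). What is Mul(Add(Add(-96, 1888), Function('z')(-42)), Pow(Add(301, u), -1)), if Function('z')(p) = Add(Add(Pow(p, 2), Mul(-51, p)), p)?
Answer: Rational(2750230, 146361) ≈ 18.791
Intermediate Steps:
Function('z')(p) = Add(Pow(p, 2), Mul(-50, p))
u = Rational(-1, 1945) (u = Pow(-1945, -1) = Rational(-1, 1945) ≈ -0.00051414)
Mul(Add(Add(-96, 1888), Function('z')(-42)), Pow(Add(301, u), -1)) = Mul(Add(Add(-96, 1888), Mul(-42, Add(-50, -42))), Pow(Add(301, Rational(-1, 1945)), -1)) = Mul(Add(1792, Mul(-42, -92)), Pow(Rational(585444, 1945), -1)) = Mul(Add(1792, 3864), Rational(1945, 585444)) = Mul(5656, Rational(1945, 585444)) = Rational(2750230, 146361)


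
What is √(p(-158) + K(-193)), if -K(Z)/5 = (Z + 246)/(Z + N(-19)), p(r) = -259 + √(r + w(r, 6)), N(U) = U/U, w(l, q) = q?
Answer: √(-148389 + 1152*I*√38)/24 ≈ 0.38395 + 16.055*I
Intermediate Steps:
N(U) = 1
p(r) = -259 + √(6 + r) (p(r) = -259 + √(r + 6) = -259 + √(6 + r))
K(Z) = -5*(246 + Z)/(1 + Z) (K(Z) = -5*(Z + 246)/(Z + 1) = -5*(246 + Z)/(1 + Z))
√(p(-158) + K(-193)) = √((-259 + √(6 - 158)) + 5*(-246 - 1*(-193))/(1 - 193)) = √((-259 + √(-152)) + 5*(-246 + 193)/(-192)) = √((-259 + 2*I*√38) + 5*(-1/192)*(-53)) = √((-259 + 2*I*√38) + 265/192) = √(-49463/192 + 2*I*√38)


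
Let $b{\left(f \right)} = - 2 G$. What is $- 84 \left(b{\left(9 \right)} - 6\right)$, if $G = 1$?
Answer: $672$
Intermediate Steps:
$b{\left(f \right)} = -2$ ($b{\left(f \right)} = \left(-2\right) 1 = -2$)
$- 84 \left(b{\left(9 \right)} - 6\right) = - 84 \left(-2 - 6\right) = \left(-84\right) \left(-8\right) = 672$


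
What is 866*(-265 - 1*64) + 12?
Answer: -284902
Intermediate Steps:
866*(-265 - 1*64) + 12 = 866*(-265 - 64) + 12 = 866*(-329) + 12 = -284914 + 12 = -284902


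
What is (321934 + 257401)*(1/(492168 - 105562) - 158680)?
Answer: -35540255730167465/386606 ≈ -9.1929e+10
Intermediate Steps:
(321934 + 257401)*(1/(492168 - 105562) - 158680) = 579335*(1/386606 - 158680) = 579335*(-61346640079/386606) = -35540255730167465/386606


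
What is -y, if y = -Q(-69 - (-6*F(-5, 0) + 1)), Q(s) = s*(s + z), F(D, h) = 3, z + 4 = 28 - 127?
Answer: 8060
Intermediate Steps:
z = -103 (z = -4 + (28 - 127) = -4 - 99 = -103)
Q(s) = s*(-103 + s) (Q(s) = s*(s - 103) = s*(-103 + s))
y = -8060 (y = -(-69 - (-6*3 + 1))*(-103 + (-69 - (-6*3 + 1))) = -(-69 - (-18 + 1))*(-103 + (-69 - (-18 + 1))) = -(-69 - 1*(-17))*(-103 + (-69 - 1*(-17))) = -(-69 + 17)*(-103 + (-69 + 17)) = -(-52)*(-103 - 52) = -(-52)*(-155) = -1*8060 = -8060)
-y = -1*(-8060) = 8060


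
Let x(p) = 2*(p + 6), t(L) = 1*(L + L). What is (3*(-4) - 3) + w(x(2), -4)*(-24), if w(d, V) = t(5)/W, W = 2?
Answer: -135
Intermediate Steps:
t(L) = 2*L (t(L) = 1*(2*L) = 2*L)
x(p) = 12 + 2*p (x(p) = 2*(6 + p) = 12 + 2*p)
w(d, V) = 5 (w(d, V) = (2*5)/2 = 10*(½) = 5)
(3*(-4) - 3) + w(x(2), -4)*(-24) = (3*(-4) - 3) + 5*(-24) = (-12 - 3) - 120 = -15 - 120 = -135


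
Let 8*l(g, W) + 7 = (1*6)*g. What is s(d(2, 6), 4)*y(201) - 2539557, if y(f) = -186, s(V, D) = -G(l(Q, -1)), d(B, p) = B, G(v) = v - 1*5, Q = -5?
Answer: -10165389/4 ≈ -2.5413e+6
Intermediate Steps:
l(g, W) = -7/8 + 3*g/4 (l(g, W) = -7/8 + ((1*6)*g)/8 = -7/8 + (6*g)/8 = -7/8 + 3*g/4)
G(v) = -5 + v (G(v) = v - 5 = -5 + v)
s(V, D) = 77/8 (s(V, D) = -(-5 + (-7/8 + (3/4)*(-5))) = -(-5 + (-7/8 - 15/4)) = -(-5 - 37/8) = -1*(-77/8) = 77/8)
s(d(2, 6), 4)*y(201) - 2539557 = (77/8)*(-186) - 2539557 = -7161/4 - 2539557 = -10165389/4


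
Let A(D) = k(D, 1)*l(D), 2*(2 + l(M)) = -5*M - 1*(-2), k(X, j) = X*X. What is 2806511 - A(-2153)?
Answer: -49885294045/2 ≈ -2.4943e+10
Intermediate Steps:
k(X, j) = X²
l(M) = -1 - 5*M/2 (l(M) = -2 + (-5*M - 1*(-2))/2 = -2 + (-5*M + 2)/2 = -2 + (2 - 5*M)/2 = -2 + (1 - 5*M/2) = -1 - 5*M/2)
A(D) = D²*(-1 - 5*D/2)
2806511 - A(-2153) = 2806511 - (-2153)²*(-2 - 5*(-2153))/2 = 2806511 - 4635409*(-2 + 10765)/2 = 2806511 - 4635409*10763/2 = 2806511 - 1*49890907067/2 = 2806511 - 49890907067/2 = -49885294045/2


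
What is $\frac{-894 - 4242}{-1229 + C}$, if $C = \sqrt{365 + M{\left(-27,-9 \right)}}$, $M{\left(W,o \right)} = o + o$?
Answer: $\frac{3156072}{755047} + \frac{2568 \sqrt{347}}{755047} \approx 4.2433$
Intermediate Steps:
$M{\left(W,o \right)} = 2 o$
$C = \sqrt{347}$ ($C = \sqrt{365 + 2 \left(-9\right)} = \sqrt{365 - 18} = \sqrt{347} \approx 18.628$)
$\frac{-894 - 4242}{-1229 + C} = \frac{-894 - 4242}{-1229 + \sqrt{347}} = - \frac{5136}{-1229 + \sqrt{347}}$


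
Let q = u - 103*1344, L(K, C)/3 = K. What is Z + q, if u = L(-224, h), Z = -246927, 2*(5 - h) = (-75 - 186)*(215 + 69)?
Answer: -386031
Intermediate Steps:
h = 37067 (h = 5 - (-75 - 186)*(215 + 69)/2 = 5 - (-261)*284/2 = 5 - 1/2*(-74124) = 5 + 37062 = 37067)
L(K, C) = 3*K
u = -672 (u = 3*(-224) = -672)
q = -139104 (q = -672 - 103*1344 = -672 - 138432 = -139104)
Z + q = -246927 - 139104 = -386031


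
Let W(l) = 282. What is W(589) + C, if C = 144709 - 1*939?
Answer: 144052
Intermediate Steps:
C = 143770 (C = 144709 - 939 = 143770)
W(589) + C = 282 + 143770 = 144052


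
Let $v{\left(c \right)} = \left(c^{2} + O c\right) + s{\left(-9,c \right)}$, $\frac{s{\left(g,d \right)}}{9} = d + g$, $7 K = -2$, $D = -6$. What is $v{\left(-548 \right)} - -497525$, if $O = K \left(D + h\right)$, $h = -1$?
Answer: $791720$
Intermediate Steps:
$K = - \frac{2}{7}$ ($K = \frac{1}{7} \left(-2\right) = - \frac{2}{7} \approx -0.28571$)
$s{\left(g,d \right)} = 9 d + 9 g$ ($s{\left(g,d \right)} = 9 \left(d + g\right) = 9 d + 9 g$)
$O = 2$ ($O = - \frac{2 \left(-6 - 1\right)}{7} = \left(- \frac{2}{7}\right) \left(-7\right) = 2$)
$v{\left(c \right)} = -81 + c^{2} + 11 c$ ($v{\left(c \right)} = \left(c^{2} + 2 c\right) + \left(9 c + 9 \left(-9\right)\right) = \left(c^{2} + 2 c\right) + \left(9 c - 81\right) = \left(c^{2} + 2 c\right) + \left(-81 + 9 c\right) = -81 + c^{2} + 11 c$)
$v{\left(-548 \right)} - -497525 = \left(-81 + \left(-548\right)^{2} + 11 \left(-548\right)\right) - -497525 = \left(-81 + 300304 - 6028\right) + 497525 = 294195 + 497525 = 791720$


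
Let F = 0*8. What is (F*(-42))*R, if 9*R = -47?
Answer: 0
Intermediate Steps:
R = -47/9 (R = (⅑)*(-47) = -47/9 ≈ -5.2222)
F = 0
(F*(-42))*R = (0*(-42))*(-47/9) = 0*(-47/9) = 0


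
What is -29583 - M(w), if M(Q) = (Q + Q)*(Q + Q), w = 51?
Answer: -39987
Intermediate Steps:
M(Q) = 4*Q**2 (M(Q) = (2*Q)*(2*Q) = 4*Q**2)
-29583 - M(w) = -29583 - 4*51**2 = -29583 - 4*2601 = -29583 - 1*10404 = -29583 - 10404 = -39987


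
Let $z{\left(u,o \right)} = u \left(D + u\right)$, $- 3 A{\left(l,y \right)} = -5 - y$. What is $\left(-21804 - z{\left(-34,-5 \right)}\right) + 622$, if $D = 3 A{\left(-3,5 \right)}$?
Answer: $-21998$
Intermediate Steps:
$A{\left(l,y \right)} = \frac{5}{3} + \frac{y}{3}$ ($A{\left(l,y \right)} = - \frac{-5 - y}{3} = \frac{5}{3} + \frac{y}{3}$)
$D = 10$ ($D = 3 \left(\frac{5}{3} + \frac{1}{3} \cdot 5\right) = 3 \left(\frac{5}{3} + \frac{5}{3}\right) = 3 \cdot \frac{10}{3} = 10$)
$z{\left(u,o \right)} = u \left(10 + u\right)$
$\left(-21804 - z{\left(-34,-5 \right)}\right) + 622 = \left(-21804 - - 34 \left(10 - 34\right)\right) + 622 = \left(-21804 - \left(-34\right) \left(-24\right)\right) + 622 = \left(-21804 - 816\right) + 622 = -22620 + 622 = -21998$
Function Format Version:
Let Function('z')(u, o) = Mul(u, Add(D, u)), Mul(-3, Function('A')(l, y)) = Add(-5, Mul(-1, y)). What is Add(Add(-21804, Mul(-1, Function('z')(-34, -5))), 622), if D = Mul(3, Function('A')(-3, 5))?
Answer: -21998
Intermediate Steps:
Function('A')(l, y) = Add(Rational(5, 3), Mul(Rational(1, 3), y)) (Function('A')(l, y) = Mul(Rational(-1, 3), Add(-5, Mul(-1, y))) = Add(Rational(5, 3), Mul(Rational(1, 3), y)))
D = 10 (D = Mul(3, Add(Rational(5, 3), Mul(Rational(1, 3), 5))) = Mul(3, Add(Rational(5, 3), Rational(5, 3))) = Mul(3, Rational(10, 3)) = 10)
Function('z')(u, o) = Mul(u, Add(10, u))
Add(Add(-21804, Mul(-1, Function('z')(-34, -5))), 622) = Add(Add(-21804, Mul(-1, Mul(-34, Add(10, -34)))), 622) = Add(Add(-21804, Mul(-1, Mul(-34, -24))), 622) = Add(Add(-21804, Mul(-1, 816)), 622) = Add(Add(-21804, -816), 622) = Add(-22620, 622) = -21998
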